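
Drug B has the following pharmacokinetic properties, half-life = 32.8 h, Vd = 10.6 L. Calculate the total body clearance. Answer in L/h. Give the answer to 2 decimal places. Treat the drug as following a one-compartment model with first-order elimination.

k = ln2 / t½ = 0.693147 / 32.8 = 0.02113 h⁻¹
CL = k × Vd = 0.02113 × 10.6 = 0.2240 L/h

0.22 L/h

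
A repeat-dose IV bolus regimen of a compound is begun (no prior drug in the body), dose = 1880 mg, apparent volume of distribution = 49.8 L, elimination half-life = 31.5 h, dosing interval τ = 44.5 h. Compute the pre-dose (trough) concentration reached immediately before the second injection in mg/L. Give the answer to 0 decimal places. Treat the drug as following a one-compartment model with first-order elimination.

C₀ per dose = Dose / Vd = 1880 / 49.8 = 37.75 mg/L
k = ln2 / t½ = 0.693147 / 31.5 = 0.02200 h⁻¹
Fraction remaining after one interval: r = e^(−kτ) = e^(−0.02200 × 44.5) = 0.3757
Before dose 2, 1 dose has been given (aged 1τ).
C_trough = C₀ × r = 37.75 × 0.3757 = 14.18 mg/L

14 mg/L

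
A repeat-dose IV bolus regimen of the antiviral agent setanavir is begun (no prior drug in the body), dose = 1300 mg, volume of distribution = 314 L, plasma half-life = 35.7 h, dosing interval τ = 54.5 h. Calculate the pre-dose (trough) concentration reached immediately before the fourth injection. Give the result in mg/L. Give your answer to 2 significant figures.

C₀ per dose = Dose / Vd = 1300 / 314 = 4.140 mg/L
k = ln2 / t½ = 0.693147 / 35.7 = 0.01942 h⁻¹
Fraction remaining after one interval: r = e^(−kτ) = e^(−0.01942 × 54.5) = 0.3470
Before dose 4, 3 doses have been given (aged 1τ, 2τ, 3τ).
C_trough = C₀ × (r + r² + … + r^3) = C₀ × r(1−r^3)/(1−r)
        = 4.140 × 0.3470 × (1 − 0.04178) / (1 − 0.3470) = 2.108 mg/L

2.1 mg/L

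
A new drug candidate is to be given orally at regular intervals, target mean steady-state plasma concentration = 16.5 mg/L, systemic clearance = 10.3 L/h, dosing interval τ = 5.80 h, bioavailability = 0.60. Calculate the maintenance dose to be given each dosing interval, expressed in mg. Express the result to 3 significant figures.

1640 mg

At steady state, F × (Dose/τ) = Css × CL.
Dose = Css × CL × τ / F = 16.5 × 10.30 × 5.80 / 0.60 = 1643 mg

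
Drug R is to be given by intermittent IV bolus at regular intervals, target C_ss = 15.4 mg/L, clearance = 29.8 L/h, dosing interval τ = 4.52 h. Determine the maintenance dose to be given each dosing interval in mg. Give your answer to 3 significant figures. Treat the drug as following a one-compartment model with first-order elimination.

2070 mg

At steady state, Dose/τ = Css × CL.
Dose = Css × CL × τ = 15.4 × 29.80 × 4.52 = 2074 mg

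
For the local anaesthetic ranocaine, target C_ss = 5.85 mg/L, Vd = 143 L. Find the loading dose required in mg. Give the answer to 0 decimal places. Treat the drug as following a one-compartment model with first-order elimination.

837 mg

LD = Css × Vd = 5.85 × 143 = 836.6 mg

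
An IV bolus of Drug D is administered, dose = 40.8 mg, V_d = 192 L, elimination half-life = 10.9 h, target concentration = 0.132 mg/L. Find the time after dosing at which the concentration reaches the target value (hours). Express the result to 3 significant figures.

7.49 h

C₀ = Dose / Vd = 40.80 / 192 = 0.2125 mg/L
k = ln2 / t½ = 0.693147 / 10.9 = 0.06359 h⁻¹
t = ln(C₀ / C) / k = ln(0.2125 / 0.132) / 0.06359
  = ln(1.610) / 0.06359 = 0.4762 / 0.06359 = 7.489 h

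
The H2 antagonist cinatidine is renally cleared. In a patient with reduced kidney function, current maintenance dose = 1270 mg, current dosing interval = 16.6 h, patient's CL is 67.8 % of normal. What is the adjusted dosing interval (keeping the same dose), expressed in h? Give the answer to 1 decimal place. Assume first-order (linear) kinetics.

To keep the same average steady-state level, dosing rate must scale with clearance.
CL ratio = 67.8 / 100 = 0.6780
New interval (same dose) = 16.6 / 0.6780 = 24.48 h

24.5 h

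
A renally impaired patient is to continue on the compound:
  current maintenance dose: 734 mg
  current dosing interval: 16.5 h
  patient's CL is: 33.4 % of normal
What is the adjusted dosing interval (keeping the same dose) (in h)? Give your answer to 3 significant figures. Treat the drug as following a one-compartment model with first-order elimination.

49.4 h

To keep the same average steady-state level, dosing rate must scale with clearance.
CL ratio = 33.4 / 100 = 0.3340
New interval (same dose) = 16.5 / 0.3340 = 49.40 h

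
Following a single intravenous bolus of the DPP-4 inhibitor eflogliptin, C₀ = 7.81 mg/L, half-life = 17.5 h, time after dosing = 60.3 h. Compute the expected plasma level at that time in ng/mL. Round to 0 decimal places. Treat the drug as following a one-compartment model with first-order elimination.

717 ng/mL

k = ln2 / t½ = 0.693147 / 17.5 = 0.03961 h⁻¹
C = C₀ · e^(−k·t) = 7.810 × e^(−0.03961 × 60.3)
  = 7.810 × 0.09177 = 0.7167 mg/L
Convert: 0.7167 mg/L × 1000 = 716.7 ng/mL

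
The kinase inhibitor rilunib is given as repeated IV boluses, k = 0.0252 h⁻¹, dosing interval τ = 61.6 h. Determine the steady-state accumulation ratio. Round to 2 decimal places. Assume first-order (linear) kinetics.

1.27

e^(−kτ) = e^(−0.02520 × 61.6) = 0.2118
Accumulation ratio R = 1 / (1 − e^(−kτ)) = 1 / (1 − 0.2118) = 1.269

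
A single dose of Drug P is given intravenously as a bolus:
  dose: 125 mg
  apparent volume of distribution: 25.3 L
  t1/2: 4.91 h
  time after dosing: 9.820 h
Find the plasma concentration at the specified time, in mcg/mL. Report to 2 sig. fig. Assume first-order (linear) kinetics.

C₀ = Dose / Vd = 125.0 / 25.3 = 4.941 mg/L
k = ln2 / t½ = 0.693147 / 4.91 = 0.1412 h⁻¹
t / t½ = 9.820 / 4.91 = 2 half-lives
C = C₀ × (1/2)^2 = 4.941 × 0.2500 = 1.235 mg/L
(1.235 mg/L = 1.235 mcg/mL)

1.2 mcg/mL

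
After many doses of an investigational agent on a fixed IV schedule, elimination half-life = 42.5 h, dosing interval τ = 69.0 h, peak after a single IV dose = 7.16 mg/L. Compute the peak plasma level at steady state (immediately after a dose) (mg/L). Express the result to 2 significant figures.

k = ln2 / t½ = 0.693147 / 42.5 = 0.01631 h⁻¹
e^(−kτ) = e^(−0.01631 × 69.0) = 0.3245
Accumulation ratio R = 1 / (1 − e^(−kτ)) = 1 / (1 − 0.3245) = 1.480
Steady-state peak = C₀ × R = 7.16 × 1.480 = 10.60 mg/L

11 mg/L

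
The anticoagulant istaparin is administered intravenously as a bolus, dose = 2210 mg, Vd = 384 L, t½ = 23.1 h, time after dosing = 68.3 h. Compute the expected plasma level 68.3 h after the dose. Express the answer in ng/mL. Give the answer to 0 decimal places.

741 ng/mL

C₀ = Dose / Vd = 2210 / 384 = 5.755 mg/L
k = ln2 / t½ = 0.693147 / 23.1 = 0.03001 h⁻¹
C = C₀ · e^(−k·t) = 5.755 × e^(−0.03001 × 68.3)
  = 5.755 × 0.1288 = 0.7412 mg/L
Convert: 0.7412 mg/L × 1000 = 741.2 ng/mL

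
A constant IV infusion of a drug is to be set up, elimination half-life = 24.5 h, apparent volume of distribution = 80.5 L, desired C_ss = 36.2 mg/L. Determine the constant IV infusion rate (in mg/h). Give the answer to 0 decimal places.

82 mg/h

k = ln2 / t½ = 0.693147 / 24.5 = 0.02829 h⁻¹
CL = k × Vd = 0.02829 × 80.5 = 2.277 L/h
At steady state, infusion rate R₀ = Css × CL = 36.2 × 2.277 = 82.43 mg/h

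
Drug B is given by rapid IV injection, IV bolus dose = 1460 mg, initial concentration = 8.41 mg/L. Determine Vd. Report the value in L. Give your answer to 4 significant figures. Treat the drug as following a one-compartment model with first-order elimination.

173.6 L

Vd = Dose / C₀ = 1460 / 8.41 = 173.6 L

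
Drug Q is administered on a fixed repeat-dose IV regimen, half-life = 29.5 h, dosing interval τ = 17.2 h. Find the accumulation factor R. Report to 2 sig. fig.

3.0

k = ln2 / t½ = 0.693147 / 29.5 = 0.02350 h⁻¹
e^(−kτ) = e^(−0.02350 × 17.2) = 0.6675
Accumulation ratio R = 1 / (1 − e^(−kτ)) = 1 / (1 − 0.6675) = 3.008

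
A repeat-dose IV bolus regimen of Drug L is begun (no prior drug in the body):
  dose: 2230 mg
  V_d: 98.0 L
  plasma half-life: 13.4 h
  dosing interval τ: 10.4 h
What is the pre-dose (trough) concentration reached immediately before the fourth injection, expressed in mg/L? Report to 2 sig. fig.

C₀ per dose = Dose / Vd = 2230 / 98.0 = 22.76 mg/L
k = ln2 / t½ = 0.693147 / 13.4 = 0.05173 h⁻¹
Fraction remaining after one interval: r = e^(−kτ) = e^(−0.05173 × 10.4) = 0.5839
Before dose 4, 3 doses have been given (aged 1τ, 2τ, 3τ).
C_trough = C₀ × (r + r² + … + r^3) = C₀ × r(1−r^3)/(1−r)
        = 22.76 × 0.5839 × (1 − 0.1991) / (1 − 0.5839) = 25.58 mg/L

26 mg/L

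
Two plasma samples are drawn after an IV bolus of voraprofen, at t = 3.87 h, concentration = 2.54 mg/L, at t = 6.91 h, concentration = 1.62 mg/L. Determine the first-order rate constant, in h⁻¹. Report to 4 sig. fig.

0.1479 h⁻¹

k = ln(C₁/C₂) / (t₂ − t₁) = ln(2.54/1.62) / (6.91 − 3.87)
  = 0.4497 / 3.040 = 0.1479 h⁻¹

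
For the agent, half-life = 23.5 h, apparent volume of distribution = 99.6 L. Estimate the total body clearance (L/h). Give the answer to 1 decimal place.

2.9 L/h

k = ln2 / t½ = 0.693147 / 23.5 = 0.02950 h⁻¹
CL = k × Vd = 0.02950 × 99.6 = 2.938 L/h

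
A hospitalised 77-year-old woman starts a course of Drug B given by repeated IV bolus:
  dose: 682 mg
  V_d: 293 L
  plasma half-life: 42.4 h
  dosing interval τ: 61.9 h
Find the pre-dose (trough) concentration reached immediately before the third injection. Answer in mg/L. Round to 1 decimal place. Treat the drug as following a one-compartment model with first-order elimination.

1.2 mg/L

C₀ per dose = Dose / Vd = 682 / 293 = 2.328 mg/L
k = ln2 / t½ = 0.693147 / 42.4 = 0.01635 h⁻¹
Fraction remaining after one interval: r = e^(−kτ) = e^(−0.01635 × 61.9) = 0.3635
Before dose 3, 2 doses have been given (aged 1τ, 2τ).
C_trough = C₀ × (r + r²) = 2.328 × (0.3635 + 0.1321) = 1.154 mg/L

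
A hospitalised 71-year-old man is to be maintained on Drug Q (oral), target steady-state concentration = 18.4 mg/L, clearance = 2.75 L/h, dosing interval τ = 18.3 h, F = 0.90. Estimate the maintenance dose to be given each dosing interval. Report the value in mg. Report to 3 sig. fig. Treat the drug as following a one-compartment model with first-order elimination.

1030 mg

At steady state, F × (Dose/τ) = Css × CL.
Dose = Css × CL × τ / F = 18.4 × 2.750 × 18.3 / 0.90 = 1029 mg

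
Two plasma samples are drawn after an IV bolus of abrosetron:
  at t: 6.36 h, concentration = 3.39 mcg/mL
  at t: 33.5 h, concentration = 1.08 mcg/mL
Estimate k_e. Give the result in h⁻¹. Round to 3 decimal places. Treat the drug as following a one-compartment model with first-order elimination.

k = ln(C₁/C₂) / (t₂ − t₁) = ln(3.39/1.08) / (33.5 − 6.36)
  = 1.144 / 27.14 = 0.04215 h⁻¹

0.042 h⁻¹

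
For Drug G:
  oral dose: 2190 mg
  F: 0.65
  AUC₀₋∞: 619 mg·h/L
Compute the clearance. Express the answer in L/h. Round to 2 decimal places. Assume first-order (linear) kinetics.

2.30 L/h

CL = F·Dose / AUC = 0.65 × 2190 / 619 = 2.300 L/h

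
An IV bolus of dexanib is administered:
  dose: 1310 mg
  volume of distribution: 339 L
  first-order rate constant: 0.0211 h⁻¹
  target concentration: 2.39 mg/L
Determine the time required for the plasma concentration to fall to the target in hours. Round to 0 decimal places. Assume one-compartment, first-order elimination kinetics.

23 h

C₀ = Dose / Vd = 1310 / 339 = 3.864 mg/L
t = ln(C₀ / C) / k = ln(3.864 / 2.39) / 0.02110
  = ln(1.617) / 0.02110 = 0.4806 / 0.02110 = 22.78 h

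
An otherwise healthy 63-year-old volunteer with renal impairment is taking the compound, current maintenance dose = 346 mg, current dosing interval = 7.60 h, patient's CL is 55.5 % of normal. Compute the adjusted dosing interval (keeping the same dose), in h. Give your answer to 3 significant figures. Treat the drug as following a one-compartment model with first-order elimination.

To keep the same average steady-state level, dosing rate must scale with clearance.
CL ratio = 55.5 / 100 = 0.5550
New interval (same dose) = 7.60 / 0.5550 = 13.69 h

13.7 h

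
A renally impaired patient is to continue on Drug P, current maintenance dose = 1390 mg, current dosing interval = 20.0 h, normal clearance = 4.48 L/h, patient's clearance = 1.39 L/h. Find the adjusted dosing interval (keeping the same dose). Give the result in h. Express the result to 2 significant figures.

To keep the same average steady-state level, dosing rate must scale with clearance.
CL ratio = 1.39 / 4.48 = 0.3103
New interval (same dose) = 20.0 / 0.3103 = 64.45 h

64 h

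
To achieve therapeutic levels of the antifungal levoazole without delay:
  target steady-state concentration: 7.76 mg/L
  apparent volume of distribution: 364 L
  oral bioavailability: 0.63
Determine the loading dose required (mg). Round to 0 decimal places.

4484 mg

LD = Css × Vd / F = 7.76 × 364 / 0.63 = 4484 mg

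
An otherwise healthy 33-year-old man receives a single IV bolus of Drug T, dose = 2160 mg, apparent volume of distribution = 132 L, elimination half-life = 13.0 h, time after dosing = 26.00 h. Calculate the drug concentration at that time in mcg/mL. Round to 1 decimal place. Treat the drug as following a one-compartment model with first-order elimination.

4.1 mcg/mL

C₀ = Dose / Vd = 2160 / 132 = 16.36 mg/L
k = ln2 / t½ = 0.693147 / 13.0 = 0.05332 h⁻¹
t / t½ = 26.00 / 13.0 = 2 half-lives
C = C₀ × (1/2)^2 = 16.36 × 0.2500 = 4.090 mg/L
(4.090 mg/L = 4.090 mcg/mL)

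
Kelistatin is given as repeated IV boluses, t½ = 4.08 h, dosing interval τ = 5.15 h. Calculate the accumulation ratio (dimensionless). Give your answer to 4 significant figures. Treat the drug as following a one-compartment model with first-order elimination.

1.715

k = ln2 / t½ = 0.693147 / 4.08 = 0.1699 h⁻¹
e^(−kτ) = e^(−0.1699 × 5.15) = 0.4169
Accumulation ratio R = 1 / (1 − e^(−kτ)) = 1 / (1 − 0.4169) = 1.715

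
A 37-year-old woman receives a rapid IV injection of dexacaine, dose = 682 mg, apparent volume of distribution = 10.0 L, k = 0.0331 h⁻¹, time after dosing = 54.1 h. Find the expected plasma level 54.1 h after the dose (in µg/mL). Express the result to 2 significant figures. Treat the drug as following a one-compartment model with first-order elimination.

C₀ = Dose / Vd = 682.0 / 10.0 = 68.20 mg/L
C = C₀ · e^(−k·t) = 68.20 × e^(−0.03310 × 54.1)
  = 68.20 × 0.1668 = 11.38 mg/L
(11.38 mg/L = 11.38 µg/mL)

11 µg/mL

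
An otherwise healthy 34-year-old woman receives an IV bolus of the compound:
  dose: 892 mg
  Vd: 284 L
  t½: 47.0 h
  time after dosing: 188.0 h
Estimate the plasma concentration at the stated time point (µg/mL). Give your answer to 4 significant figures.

0.1963 µg/mL

C₀ = Dose / Vd = 892.0 / 284 = 3.141 mg/L
k = ln2 / t½ = 0.693147 / 47.0 = 0.01475 h⁻¹
t / t½ = 188.0 / 47.0 = 4 half-lives
C = C₀ × (1/2)^4 = 3.141 × 0.06250 = 0.1963 mg/L
(0.1963 mg/L = 0.1963 µg/mL)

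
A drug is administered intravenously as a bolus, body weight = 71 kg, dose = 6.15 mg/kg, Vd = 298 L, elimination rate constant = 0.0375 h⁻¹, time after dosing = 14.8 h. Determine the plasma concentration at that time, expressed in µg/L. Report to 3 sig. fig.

Total dose = 6.15 × 71 = 436.7 mg
C₀ = Dose / Vd = 436.7 / 298 = 1.465 mg/L
C = C₀ · e^(−k·t) = 1.465 × e^(−0.03750 × 14.8)
  = 1.465 × 0.5741 = 0.8411 mg/L
Convert: 0.8411 mg/L × 1000 = 841.1 µg/L

841 µg/L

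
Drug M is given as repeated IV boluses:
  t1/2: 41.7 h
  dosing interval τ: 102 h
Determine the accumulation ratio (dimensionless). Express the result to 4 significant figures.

k = ln2 / t½ = 0.693147 / 41.7 = 0.01662 h⁻¹
e^(−kτ) = e^(−0.01662 × 102) = 0.1836
Accumulation ratio R = 1 / (1 − e^(−kτ)) = 1 / (1 − 0.1836) = 1.225

1.225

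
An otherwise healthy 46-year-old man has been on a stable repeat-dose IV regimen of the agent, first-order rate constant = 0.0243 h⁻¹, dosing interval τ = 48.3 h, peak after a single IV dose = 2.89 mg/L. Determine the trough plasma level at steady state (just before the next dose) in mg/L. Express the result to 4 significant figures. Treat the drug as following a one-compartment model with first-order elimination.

1.294 mg/L

e^(−kτ) = e^(−0.02430 × 48.3) = 0.3092
Accumulation ratio R = 1 / (1 − e^(−kτ)) = 1 / (1 − 0.3092) = 1.448
Steady-state trough = C₀ × R × e^(−kτ) = 2.89 × 1.448 × 0.3092 = 1.294 mg/L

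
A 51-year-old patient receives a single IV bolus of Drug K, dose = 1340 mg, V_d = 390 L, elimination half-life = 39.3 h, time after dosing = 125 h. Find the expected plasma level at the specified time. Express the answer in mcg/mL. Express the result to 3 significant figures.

0.379 mcg/mL

C₀ = Dose / Vd = 1340 / 390 = 3.436 mg/L
k = ln2 / t½ = 0.693147 / 39.3 = 0.01764 h⁻¹
C = C₀ · e^(−k·t) = 3.436 × e^(−0.01764 × 125)
  = 3.436 × 0.1103 = 0.3790 mg/L
(0.3790 mg/L = 0.3790 mcg/mL)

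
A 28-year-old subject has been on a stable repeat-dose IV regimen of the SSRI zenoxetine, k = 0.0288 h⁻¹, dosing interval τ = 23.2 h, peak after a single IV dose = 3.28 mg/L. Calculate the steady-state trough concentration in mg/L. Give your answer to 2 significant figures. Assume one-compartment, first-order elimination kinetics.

3.5 mg/L

e^(−kτ) = e^(−0.02880 × 23.2) = 0.5127
Accumulation ratio R = 1 / (1 − e^(−kτ)) = 1 / (1 − 0.5127) = 2.052
Steady-state trough = C₀ × R × e^(−kτ) = 3.28 × 2.052 × 0.5127 = 3.451 mg/L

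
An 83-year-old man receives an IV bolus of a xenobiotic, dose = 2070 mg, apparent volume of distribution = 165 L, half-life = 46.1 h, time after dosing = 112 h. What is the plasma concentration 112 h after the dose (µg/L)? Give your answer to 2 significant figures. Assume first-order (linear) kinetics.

C₀ = Dose / Vd = 2070 / 165 = 12.55 mg/L
k = ln2 / t½ = 0.693147 / 46.1 = 0.01504 h⁻¹
C = C₀ · e^(−k·t) = 12.55 × e^(−0.01504 × 112)
  = 12.55 × 0.1855 = 2.328 mg/L
Convert: 2.328 mg/L × 1000 = 2328 µg/L

2300 µg/L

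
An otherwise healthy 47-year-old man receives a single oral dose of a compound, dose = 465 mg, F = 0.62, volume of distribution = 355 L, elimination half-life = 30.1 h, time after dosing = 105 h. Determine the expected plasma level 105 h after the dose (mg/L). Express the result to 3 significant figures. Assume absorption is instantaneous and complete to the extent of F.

0.0724 mg/L

Amount reaching circulation = F × Dose = 0.62 × 465.0 = 288.3 mg
C₀ = F·Dose / Vd = 288.3 / 355 = 0.8121 mg/L
k = ln2 / t½ = 0.693147 / 30.1 = 0.02303 h⁻¹
C = C₀ · e^(−k·t) = 0.8121 × e^(−0.02303 × 105)
  = 0.8121 × 0.08909 = 0.07235 mg/L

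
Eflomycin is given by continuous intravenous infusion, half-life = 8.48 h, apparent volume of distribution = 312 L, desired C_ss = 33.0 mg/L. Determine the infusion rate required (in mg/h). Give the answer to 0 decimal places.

842 mg/h

k = ln2 / t½ = 0.693147 / 8.48 = 0.08174 h⁻¹
CL = k × Vd = 0.08174 × 312 = 25.50 L/h
At steady state, infusion rate R₀ = Css × CL = 33.0 × 25.50 = 841.5 mg/h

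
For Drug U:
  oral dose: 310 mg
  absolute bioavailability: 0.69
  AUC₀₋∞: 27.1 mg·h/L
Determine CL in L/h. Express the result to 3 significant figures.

CL = F·Dose / AUC = 0.69 × 310 / 27.1 = 7.893 L/h

7.89 L/h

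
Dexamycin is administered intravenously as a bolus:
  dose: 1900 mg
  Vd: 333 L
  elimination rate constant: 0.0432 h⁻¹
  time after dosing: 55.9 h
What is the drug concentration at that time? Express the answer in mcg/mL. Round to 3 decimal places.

0.510 mcg/mL

C₀ = Dose / Vd = 1900 / 333 = 5.706 mg/L
C = C₀ · e^(−k·t) = 5.706 × e^(−0.04320 × 55.9)
  = 5.706 × 0.08938 = 0.5100 mg/L
(0.5100 mg/L = 0.5100 mcg/mL)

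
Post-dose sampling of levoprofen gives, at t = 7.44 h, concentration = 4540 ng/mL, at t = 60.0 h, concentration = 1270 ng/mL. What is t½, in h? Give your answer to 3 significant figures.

k = ln(C₁/C₂) / (t₂ − t₁) = ln(4540/1270) / (60.0 − 7.44)
  = 1.274 / 52.56 = 0.02424 h⁻¹
t½ = ln2 / k = 0.693147 / 0.02424 = 28.60 h

28.6 h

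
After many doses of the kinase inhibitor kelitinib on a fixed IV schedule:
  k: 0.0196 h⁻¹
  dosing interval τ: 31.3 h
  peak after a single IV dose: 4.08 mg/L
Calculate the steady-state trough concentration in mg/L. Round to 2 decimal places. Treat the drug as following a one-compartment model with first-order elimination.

e^(−kτ) = e^(−0.01960 × 31.3) = 0.5415
Accumulation ratio R = 1 / (1 − e^(−kτ)) = 1 / (1 − 0.5415) = 2.181
Steady-state trough = C₀ × R × e^(−kτ) = 4.08 × 2.181 × 0.5415 = 4.819 mg/L

4.82 mg/L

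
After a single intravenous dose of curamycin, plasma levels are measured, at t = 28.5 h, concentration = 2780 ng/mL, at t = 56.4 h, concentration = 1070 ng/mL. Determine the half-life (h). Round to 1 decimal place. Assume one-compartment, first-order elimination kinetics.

20.3 h

k = ln(C₁/C₂) / (t₂ − t₁) = ln(2780/1070) / (56.4 − 28.5)
  = 0.9548 / 27.90 = 0.03422 h⁻¹
t½ = ln2 / k = 0.693147 / 0.03422 = 20.26 h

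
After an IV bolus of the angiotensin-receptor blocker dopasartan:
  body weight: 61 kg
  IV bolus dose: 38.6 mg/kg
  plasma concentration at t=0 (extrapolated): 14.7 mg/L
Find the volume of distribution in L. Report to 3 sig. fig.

160 L

Dose = 38.6 × 61 = 2355 mg
Vd = Dose / C₀ = 2355 / 14.7 = 160.2 L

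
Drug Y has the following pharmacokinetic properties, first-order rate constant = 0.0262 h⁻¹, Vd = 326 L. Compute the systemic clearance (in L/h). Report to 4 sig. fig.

CL = k × Vd = 0.0262 × 326 = 8.541 L/h

8.541 L/h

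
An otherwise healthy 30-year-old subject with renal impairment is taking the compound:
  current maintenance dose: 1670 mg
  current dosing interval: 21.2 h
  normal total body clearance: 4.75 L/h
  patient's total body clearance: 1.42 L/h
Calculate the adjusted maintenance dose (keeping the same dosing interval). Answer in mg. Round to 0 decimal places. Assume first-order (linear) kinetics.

To keep the same average steady-state level, dosing rate must scale with clearance.
CL ratio = 1.42 / 4.75 = 0.2989
New dose (same interval) = 1670 × 0.2989 = 499.2 mg

499 mg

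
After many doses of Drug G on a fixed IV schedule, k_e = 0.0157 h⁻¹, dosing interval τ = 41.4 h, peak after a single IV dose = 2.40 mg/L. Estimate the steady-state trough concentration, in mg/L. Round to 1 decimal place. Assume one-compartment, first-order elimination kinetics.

2.6 mg/L

e^(−kτ) = e^(−0.01570 × 41.4) = 0.5221
Accumulation ratio R = 1 / (1 − e^(−kτ)) = 1 / (1 − 0.5221) = 2.092
Steady-state trough = C₀ × R × e^(−kτ) = 2.40 × 2.092 × 0.5221 = 2.621 mg/L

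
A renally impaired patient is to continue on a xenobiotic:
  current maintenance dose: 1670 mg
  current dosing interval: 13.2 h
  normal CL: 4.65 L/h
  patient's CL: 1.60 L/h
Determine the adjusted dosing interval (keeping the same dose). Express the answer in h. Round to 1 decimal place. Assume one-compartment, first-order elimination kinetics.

38.4 h

To keep the same average steady-state level, dosing rate must scale with clearance.
CL ratio = 1.60 / 4.65 = 0.3441
New interval (same dose) = 13.2 / 0.3441 = 38.36 h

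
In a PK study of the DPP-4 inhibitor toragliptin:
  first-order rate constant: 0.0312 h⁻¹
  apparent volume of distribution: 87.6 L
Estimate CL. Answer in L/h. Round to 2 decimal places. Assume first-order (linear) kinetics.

2.73 L/h

CL = k × Vd = 0.0312 × 87.6 = 2.733 L/h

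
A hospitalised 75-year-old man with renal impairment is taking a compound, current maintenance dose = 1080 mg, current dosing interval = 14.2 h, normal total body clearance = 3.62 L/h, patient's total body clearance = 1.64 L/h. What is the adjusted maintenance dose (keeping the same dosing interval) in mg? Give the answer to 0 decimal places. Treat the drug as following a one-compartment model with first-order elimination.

489 mg

To keep the same average steady-state level, dosing rate must scale with clearance.
CL ratio = 1.64 / 3.62 = 0.4530
New dose (same interval) = 1080 × 0.4530 = 489.2 mg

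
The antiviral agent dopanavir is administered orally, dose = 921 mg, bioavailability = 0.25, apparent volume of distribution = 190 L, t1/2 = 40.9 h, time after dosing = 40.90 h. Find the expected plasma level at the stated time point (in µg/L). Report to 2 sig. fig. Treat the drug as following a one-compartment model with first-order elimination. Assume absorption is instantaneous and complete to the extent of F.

610 µg/L

Amount reaching circulation = F × Dose = 0.25 × 921.0 = 230.3 mg
C₀ = F·Dose / Vd = 230.3 / 190 = 1.212 mg/L
k = ln2 / t½ = 0.693147 / 40.9 = 0.01695 h⁻¹
t / t½ = 40.90 / 40.9 = 1 half-lives
C = C₀ × (1/2)^1 = 1.212 × 0.5000 = 0.6060 mg/L
Convert: 0.6060 mg/L × 1000 = 606.0 µg/L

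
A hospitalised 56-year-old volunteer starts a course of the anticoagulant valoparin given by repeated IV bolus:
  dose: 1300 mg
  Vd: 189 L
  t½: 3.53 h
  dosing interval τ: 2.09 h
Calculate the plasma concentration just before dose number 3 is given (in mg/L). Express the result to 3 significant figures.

C₀ per dose = Dose / Vd = 1300 / 189 = 6.878 mg/L
k = ln2 / t½ = 0.693147 / 3.53 = 0.1964 h⁻¹
Fraction remaining after one interval: r = e^(−kτ) = e^(−0.1964 × 2.09) = 0.6633
Before dose 3, 2 doses have been given (aged 1τ, 2τ).
C_trough = C₀ × (r + r²) = 6.878 × (0.6633 + 0.4400) = 7.588 mg/L

7.59 mg/L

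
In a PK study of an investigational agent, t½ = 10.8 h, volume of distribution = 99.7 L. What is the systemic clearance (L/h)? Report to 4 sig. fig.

k = ln2 / t½ = 0.693147 / 10.8 = 0.06418 h⁻¹
CL = k × Vd = 0.06418 × 99.7 = 6.399 L/h

6.399 L/h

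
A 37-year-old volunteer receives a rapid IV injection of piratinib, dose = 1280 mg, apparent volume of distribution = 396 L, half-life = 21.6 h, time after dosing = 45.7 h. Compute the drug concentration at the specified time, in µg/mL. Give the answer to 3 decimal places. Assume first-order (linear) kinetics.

C₀ = Dose / Vd = 1280 / 396 = 3.232 mg/L
k = ln2 / t½ = 0.693147 / 21.6 = 0.03209 h⁻¹
C = C₀ · e^(−k·t) = 3.232 × e^(−0.03209 × 45.7)
  = 3.232 × 0.2307 = 0.7456 mg/L
(0.7456 mg/L = 0.7456 µg/mL)

0.746 µg/mL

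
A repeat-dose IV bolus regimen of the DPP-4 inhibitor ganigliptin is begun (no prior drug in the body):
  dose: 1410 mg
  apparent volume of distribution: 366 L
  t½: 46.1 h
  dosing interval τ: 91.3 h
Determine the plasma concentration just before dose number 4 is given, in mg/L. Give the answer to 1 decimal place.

1.3 mg/L

C₀ per dose = Dose / Vd = 1410 / 366 = 3.852 mg/L
k = ln2 / t½ = 0.693147 / 46.1 = 0.01504 h⁻¹
Fraction remaining after one interval: r = e^(−kτ) = e^(−0.01504 × 91.3) = 0.2533
Before dose 4, 3 doses have been given (aged 1τ, 2τ, 3τ).
C_trough = C₀ × (r + r² + … + r^3) = C₀ × r(1−r^3)/(1−r)
        = 3.852 × 0.2533 × (1 − 0.01625) / (1 − 0.2533) = 1.285 mg/L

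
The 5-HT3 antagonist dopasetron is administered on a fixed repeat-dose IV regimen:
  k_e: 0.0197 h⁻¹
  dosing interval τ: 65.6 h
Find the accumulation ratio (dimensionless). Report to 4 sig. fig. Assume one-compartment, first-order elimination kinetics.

1.379

e^(−kτ) = e^(−0.01970 × 65.6) = 0.2746
Accumulation ratio R = 1 / (1 − e^(−kτ)) = 1 / (1 − 0.2746) = 1.379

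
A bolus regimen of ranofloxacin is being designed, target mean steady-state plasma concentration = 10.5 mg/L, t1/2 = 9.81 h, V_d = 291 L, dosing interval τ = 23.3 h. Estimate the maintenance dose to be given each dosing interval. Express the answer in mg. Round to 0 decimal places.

5030 mg

k = ln2 / t½ = 0.693147 / 9.81 = 0.07066 h⁻¹
CL = k × Vd = 0.07066 × 291 = 20.56 L/h
At steady state, Dose/τ = Css × CL.
Dose = Css × CL × τ = 10.5 × 20.56 × 23.3 = 5030 mg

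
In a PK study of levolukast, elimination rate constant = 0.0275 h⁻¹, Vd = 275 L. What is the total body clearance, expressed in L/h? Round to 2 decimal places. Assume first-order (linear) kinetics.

7.56 L/h

CL = k × Vd = 0.0275 × 275 = 7.563 L/h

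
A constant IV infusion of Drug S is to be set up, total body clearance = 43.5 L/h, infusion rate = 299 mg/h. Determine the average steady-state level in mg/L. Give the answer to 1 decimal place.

At steady state Css = R₀ / CL = 299 / 43.50 = 6.874 mg/L

6.9 mg/L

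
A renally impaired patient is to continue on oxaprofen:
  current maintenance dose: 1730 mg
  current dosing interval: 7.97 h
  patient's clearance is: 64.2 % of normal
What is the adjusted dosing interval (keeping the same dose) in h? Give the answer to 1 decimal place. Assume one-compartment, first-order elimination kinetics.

12.4 h

To keep the same average steady-state level, dosing rate must scale with clearance.
CL ratio = 64.2 / 100 = 0.6420
New interval (same dose) = 7.97 / 0.6420 = 12.41 h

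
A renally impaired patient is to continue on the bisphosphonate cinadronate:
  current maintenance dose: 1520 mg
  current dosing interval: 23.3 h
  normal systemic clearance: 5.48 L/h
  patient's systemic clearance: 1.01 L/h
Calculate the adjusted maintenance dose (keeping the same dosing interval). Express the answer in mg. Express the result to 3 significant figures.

To keep the same average steady-state level, dosing rate must scale with clearance.
CL ratio = 1.01 / 5.48 = 0.1843
New dose (same interval) = 1520 × 0.1843 = 280.1 mg

280 mg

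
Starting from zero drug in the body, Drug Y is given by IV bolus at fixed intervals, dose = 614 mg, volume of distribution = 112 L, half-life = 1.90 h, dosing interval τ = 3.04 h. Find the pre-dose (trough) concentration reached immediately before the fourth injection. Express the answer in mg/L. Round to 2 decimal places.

2.60 mg/L

C₀ per dose = Dose / Vd = 614 / 112 = 5.482 mg/L
k = ln2 / t½ = 0.693147 / 1.90 = 0.3648 h⁻¹
Fraction remaining after one interval: r = e^(−kτ) = e^(−0.3648 × 3.04) = 0.3299
Before dose 4, 3 doses have been given (aged 1τ, 2τ, 3τ).
C_trough = C₀ × (r + r² + … + r^3) = C₀ × r(1−r^3)/(1−r)
        = 5.482 × 0.3299 × (1 − 0.03590) / (1 − 0.3299) = 2.602 mg/L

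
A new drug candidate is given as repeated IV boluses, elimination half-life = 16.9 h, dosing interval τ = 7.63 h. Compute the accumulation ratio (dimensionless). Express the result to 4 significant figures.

k = ln2 / t½ = 0.693147 / 16.9 = 0.04101 h⁻¹
e^(−kτ) = e^(−0.04101 × 7.63) = 0.7313
Accumulation ratio R = 1 / (1 − e^(−kτ)) = 1 / (1 − 0.7313) = 3.722

3.722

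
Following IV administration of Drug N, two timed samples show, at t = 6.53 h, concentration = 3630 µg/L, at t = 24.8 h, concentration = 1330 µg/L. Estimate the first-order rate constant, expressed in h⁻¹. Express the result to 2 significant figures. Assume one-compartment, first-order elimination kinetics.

0.055 h⁻¹

k = ln(C₁/C₂) / (t₂ − t₁) = ln(3630/1330) / (24.8 − 6.53)
  = 1.004 / 18.27 = 0.05495 h⁻¹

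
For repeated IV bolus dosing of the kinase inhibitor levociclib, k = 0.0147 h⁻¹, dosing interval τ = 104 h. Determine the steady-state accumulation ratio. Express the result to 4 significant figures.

e^(−kτ) = e^(−0.01470 × 104) = 0.2168
Accumulation ratio R = 1 / (1 − e^(−kτ)) = 1 / (1 − 0.2168) = 1.277

1.277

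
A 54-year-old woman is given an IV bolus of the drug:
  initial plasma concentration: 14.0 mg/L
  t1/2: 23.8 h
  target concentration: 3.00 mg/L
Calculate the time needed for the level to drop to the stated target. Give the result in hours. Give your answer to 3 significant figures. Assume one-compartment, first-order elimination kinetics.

52.9 h

k = ln2 / t½ = 0.693147 / 23.8 = 0.02912 h⁻¹
t = ln(C₀ / C) / k = ln(14.00 / 3.00) / 0.02912
  = ln(4.667) / 0.02912 = 1.541 / 0.02912 = 52.92 h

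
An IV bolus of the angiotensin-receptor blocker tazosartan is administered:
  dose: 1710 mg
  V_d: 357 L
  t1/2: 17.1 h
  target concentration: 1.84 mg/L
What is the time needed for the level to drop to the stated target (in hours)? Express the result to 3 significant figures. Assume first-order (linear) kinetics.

23.6 h

C₀ = Dose / Vd = 1710 / 357 = 4.790 mg/L
k = ln2 / t½ = 0.693147 / 17.1 = 0.04053 h⁻¹
t = ln(C₀ / C) / k = ln(4.790 / 1.84) / 0.04053
  = ln(2.603) / 0.04053 = 0.9567 / 0.04053 = 23.60 h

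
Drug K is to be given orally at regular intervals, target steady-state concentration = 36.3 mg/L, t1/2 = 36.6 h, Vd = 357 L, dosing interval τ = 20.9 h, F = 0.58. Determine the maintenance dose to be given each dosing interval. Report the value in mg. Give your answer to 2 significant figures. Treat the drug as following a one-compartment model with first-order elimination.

k = ln2 / t½ = 0.693147 / 36.6 = 0.01894 h⁻¹
CL = k × Vd = 0.01894 × 357 = 6.762 L/h
At steady state, F × (Dose/τ) = Css × CL.
Dose = Css × CL × τ / F = 36.3 × 6.762 × 20.9 / 0.58 = 8845 mg

8800 mg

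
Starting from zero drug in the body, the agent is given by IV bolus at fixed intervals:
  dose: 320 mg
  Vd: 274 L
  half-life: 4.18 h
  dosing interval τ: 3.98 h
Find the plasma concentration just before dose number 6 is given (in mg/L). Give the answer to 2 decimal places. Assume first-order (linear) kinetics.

C₀ per dose = Dose / Vd = 320 / 274 = 1.168 mg/L
k = ln2 / t½ = 0.693147 / 4.18 = 0.1658 h⁻¹
Fraction remaining after one interval: r = e^(−kτ) = e^(−0.1658 × 3.98) = 0.5169
Before dose 6, 5 doses have been given (aged 1τ, 2τ, 3τ, 4τ, 5τ).
C_trough = C₀ × (r + r² + … + r^5) = C₀ × r(1−r^5)/(1−r)
        = 1.168 × 0.5169 × (1 − 0.03690) / (1 − 0.5169) = 1.204 mg/L

1.20 mg/L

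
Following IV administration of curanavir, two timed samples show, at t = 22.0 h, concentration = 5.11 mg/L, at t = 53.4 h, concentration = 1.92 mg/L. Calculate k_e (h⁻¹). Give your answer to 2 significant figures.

k = ln(C₁/C₂) / (t₂ − t₁) = ln(5.11/1.92) / (53.4 − 22.0)
  = 0.9789 / 31.40 = 0.03118 h⁻¹

0.031 h⁻¹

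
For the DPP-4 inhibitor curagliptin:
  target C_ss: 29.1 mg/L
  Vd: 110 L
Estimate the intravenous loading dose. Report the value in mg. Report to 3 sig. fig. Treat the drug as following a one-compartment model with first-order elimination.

LD = Css × Vd = 29.1 × 110 = 3201 mg

3200 mg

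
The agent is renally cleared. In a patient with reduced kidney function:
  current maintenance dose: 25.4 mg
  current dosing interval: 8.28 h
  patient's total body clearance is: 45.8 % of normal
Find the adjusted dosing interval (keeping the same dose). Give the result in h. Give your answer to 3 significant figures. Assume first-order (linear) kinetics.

To keep the same average steady-state level, dosing rate must scale with clearance.
CL ratio = 45.8 / 100 = 0.4580
New interval (same dose) = 8.28 / 0.4580 = 18.08 h

18.1 h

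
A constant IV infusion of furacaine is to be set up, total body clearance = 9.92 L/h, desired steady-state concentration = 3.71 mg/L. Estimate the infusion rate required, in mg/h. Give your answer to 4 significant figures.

36.80 mg/h

At steady state, infusion rate R₀ = Css × CL = 3.71 × 9.920 = 36.80 mg/h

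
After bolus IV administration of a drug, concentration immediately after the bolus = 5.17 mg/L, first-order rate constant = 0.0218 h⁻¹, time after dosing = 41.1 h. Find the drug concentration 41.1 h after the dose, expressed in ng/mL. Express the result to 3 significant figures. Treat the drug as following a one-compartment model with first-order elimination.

C = C₀ · e^(−k·t) = 5.170 × e^(−0.02180 × 41.1)
  = 5.170 × 0.4082 = 2.110 mg/L
Convert: 2.110 mg/L × 1000 = 2110 ng/mL

2110 ng/mL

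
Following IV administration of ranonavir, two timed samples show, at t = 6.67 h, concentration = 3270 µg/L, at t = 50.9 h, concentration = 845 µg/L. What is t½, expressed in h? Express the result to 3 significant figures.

k = ln(C₁/C₂) / (t₂ − t₁) = ln(3270/845) / (50.9 − 6.67)
  = 1.353 / 44.23 = 0.03059 h⁻¹
t½ = ln2 / k = 0.693147 / 0.03059 = 22.66 h

22.7 h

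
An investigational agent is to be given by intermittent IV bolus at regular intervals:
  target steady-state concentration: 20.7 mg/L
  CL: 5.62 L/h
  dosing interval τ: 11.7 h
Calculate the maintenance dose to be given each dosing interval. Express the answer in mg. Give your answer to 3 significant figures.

At steady state, Dose/τ = Css × CL.
Dose = Css × CL × τ = 20.7 × 5.620 × 11.7 = 1361 mg

1360 mg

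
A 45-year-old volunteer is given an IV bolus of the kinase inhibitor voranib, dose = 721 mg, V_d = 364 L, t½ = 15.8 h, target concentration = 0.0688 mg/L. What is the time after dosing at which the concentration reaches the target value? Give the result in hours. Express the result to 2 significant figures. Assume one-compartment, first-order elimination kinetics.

C₀ = Dose / Vd = 721.0 / 364 = 1.981 mg/L
k = ln2 / t½ = 0.693147 / 15.8 = 0.04387 h⁻¹
t = ln(C₀ / C) / k = ln(1.981 / 0.0688) / 0.04387
  = ln(28.79) / 0.04387 = 3.360 / 0.04387 = 76.59 h

77 h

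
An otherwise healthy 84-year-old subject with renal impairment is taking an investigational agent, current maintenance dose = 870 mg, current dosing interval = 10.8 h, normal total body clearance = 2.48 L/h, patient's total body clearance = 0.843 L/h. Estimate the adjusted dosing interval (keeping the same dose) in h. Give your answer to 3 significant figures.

To keep the same average steady-state level, dosing rate must scale with clearance.
CL ratio = 0.843 / 2.48 = 0.3399
New interval (same dose) = 10.8 / 0.3399 = 31.77 h

31.8 h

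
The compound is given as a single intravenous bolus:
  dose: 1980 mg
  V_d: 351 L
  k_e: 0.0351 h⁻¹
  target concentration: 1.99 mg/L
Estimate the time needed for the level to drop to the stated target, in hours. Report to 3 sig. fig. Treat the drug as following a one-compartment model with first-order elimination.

C₀ = Dose / Vd = 1980 / 351 = 5.641 mg/L
t = ln(C₀ / C) / k = ln(5.641 / 1.99) / 0.03510
  = ln(2.835) / 0.03510 = 1.042 / 0.03510 = 29.69 h

29.7 h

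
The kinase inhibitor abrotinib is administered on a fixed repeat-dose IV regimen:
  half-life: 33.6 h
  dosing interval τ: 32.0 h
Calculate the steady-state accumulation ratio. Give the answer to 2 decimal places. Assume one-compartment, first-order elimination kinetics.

k = ln2 / t½ = 0.693147 / 33.6 = 0.02063 h⁻¹
e^(−kτ) = e^(−0.02063 × 32.0) = 0.5168
Accumulation ratio R = 1 / (1 − e^(−kτ)) = 1 / (1 − 0.5168) = 2.070

2.07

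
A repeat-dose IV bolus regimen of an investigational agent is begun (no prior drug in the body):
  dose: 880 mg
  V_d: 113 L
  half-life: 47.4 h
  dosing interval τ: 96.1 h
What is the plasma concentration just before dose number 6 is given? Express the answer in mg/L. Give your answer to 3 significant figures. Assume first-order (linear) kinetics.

C₀ per dose = Dose / Vd = 880 / 113 = 7.788 mg/L
k = ln2 / t½ = 0.693147 / 47.4 = 0.01462 h⁻¹
Fraction remaining after one interval: r = e^(−kτ) = e^(−0.01462 × 96.1) = 0.2454
Before dose 6, 5 doses have been given (aged 1τ, 2τ, 3τ, 4τ, 5τ).
C_trough = C₀ × (r + r² + … + r^5) = C₀ × r(1−r^5)/(1−r)
        = 7.788 × 0.2454 × (1 − 0.0008900) / (1 − 0.2454) = 2.530 mg/L

2.53 mg/L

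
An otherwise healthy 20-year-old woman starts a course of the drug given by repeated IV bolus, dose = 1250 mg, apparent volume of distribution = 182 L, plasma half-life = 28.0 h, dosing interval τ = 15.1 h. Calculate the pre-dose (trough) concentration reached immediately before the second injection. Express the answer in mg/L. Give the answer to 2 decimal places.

C₀ per dose = Dose / Vd = 1250 / 182 = 6.868 mg/L
k = ln2 / t½ = 0.693147 / 28.0 = 0.02476 h⁻¹
Fraction remaining after one interval: r = e^(−kτ) = e^(−0.02476 × 15.1) = 0.6881
Before dose 2, 1 dose has been given (aged 1τ).
C_trough = C₀ × r = 6.868 × 0.6881 = 4.726 mg/L

4.73 mg/L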